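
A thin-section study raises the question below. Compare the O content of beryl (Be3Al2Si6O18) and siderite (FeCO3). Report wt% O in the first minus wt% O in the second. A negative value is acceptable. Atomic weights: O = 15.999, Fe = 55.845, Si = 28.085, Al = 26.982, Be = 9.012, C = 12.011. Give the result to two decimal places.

12.15 percentage points

O in Be3Al2Si6O18: molar mass 537.492 g/mol; 18×15.999 = 287.982 g → 53.58 wt%.
O in FeCO3: molar mass 115.853 g/mol; 3×15.999 = 47.997 g → 41.43 wt%.
Difference = 53.58 − 41.43 = 12.15 percentage points.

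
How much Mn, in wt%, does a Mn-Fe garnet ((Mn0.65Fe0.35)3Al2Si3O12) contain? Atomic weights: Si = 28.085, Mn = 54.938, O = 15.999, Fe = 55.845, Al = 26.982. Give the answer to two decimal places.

21.60 wt%

M((Mn0.65Fe0.35)3Al2Si3O12) = 495.973 g/mol.
Mn contributes 1.95 × 54.938 = 107.129 g per mole.
107.129/495.973 = 0.2160 → 21.60%.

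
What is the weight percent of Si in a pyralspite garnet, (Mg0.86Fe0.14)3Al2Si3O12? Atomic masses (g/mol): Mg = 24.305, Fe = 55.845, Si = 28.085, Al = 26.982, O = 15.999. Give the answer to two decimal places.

20.24 wt%

M((Mg0.86Fe0.14)3Al2Si3O12) = 416.369 g/mol.
Si contributes 3 × 28.085 = 84.255 g per mole.
84.255/416.369 = 0.2024 → 20.24%.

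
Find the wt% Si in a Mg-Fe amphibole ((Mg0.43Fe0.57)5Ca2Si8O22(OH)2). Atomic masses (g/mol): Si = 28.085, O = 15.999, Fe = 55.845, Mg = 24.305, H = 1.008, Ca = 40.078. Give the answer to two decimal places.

24.90 mass %

M((Mg0.43Fe0.57)5Ca2Si8O22(OH)2) = 902.242 g/mol.
Si contributes 8 × 28.085 = 224.680 g per mole.
224.680/902.242 = 0.2490 → 24.90%.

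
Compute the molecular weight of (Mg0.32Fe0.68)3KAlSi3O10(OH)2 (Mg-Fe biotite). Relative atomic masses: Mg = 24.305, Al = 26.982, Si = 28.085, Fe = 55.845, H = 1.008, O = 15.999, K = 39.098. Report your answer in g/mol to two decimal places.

The formula mass is the sum 0.96(24.305) + 2.04(55.845) + 1(39.098) + 1(26.982) + 3(28.085) + 12(15.999) + 2(1.008).

481.60 g/mol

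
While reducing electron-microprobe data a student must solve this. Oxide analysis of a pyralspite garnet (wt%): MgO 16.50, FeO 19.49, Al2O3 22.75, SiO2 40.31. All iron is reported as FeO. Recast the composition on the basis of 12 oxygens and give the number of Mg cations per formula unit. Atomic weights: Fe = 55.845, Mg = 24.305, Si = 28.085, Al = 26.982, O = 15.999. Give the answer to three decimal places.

16.50 wt% MgO ÷ 40.304 g/mol = 0.40939 mol, giving 0.40939 Mg and 0.40939 O.
19.49 wt% FeO ÷ 71.844 g/mol = 0.27128 mol, giving 0.27128 Fe and 0.27128 O.
22.75 wt% Al2O3 ÷ 101.961 g/mol = 0.22312 mol, giving 0.44624 Al and 0.66936 O.
40.31 wt% SiO2 ÷ 60.083 g/mol = 0.67091 mol, giving 0.67091 Si and 1.34182 O.
Oxygen sums to 2.69185; scaling by 12/2.69185 = 4.45790 puts the formula on 12 O.
Mg: 0.40939 × 4.45790 = 1.825 atoms per formula unit.

1.825 Mg apfu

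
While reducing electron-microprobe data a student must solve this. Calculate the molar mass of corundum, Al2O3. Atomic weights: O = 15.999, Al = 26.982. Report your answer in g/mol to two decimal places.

M = 2·26.982 + 3·15.999

101.96 g/mol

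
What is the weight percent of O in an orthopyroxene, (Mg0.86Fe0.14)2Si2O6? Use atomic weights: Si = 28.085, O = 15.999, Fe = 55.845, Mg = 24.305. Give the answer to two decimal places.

45.80 wt%

Molar mass of (Mg0.86Fe0.14)2Si2O6: 1.72×24.305 + 0.28×55.845 + 2×28.085 + 6×15.999 = 209.605 g/mol.
Mass of O per formula unit: 6 × 15.999 = 95.994 g.
Weight fraction O = 95.994 / 209.605 = 0.4580.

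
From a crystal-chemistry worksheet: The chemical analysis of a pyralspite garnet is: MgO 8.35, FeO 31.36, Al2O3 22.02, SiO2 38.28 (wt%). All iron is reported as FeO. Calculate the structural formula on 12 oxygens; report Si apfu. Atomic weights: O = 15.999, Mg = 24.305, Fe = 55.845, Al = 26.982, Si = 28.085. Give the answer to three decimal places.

2.980 Si apfu

MgO: 8.35/40.304 = 0.20718 mol → 0.20718 mol Mg, 0.20718 mol O.
FeO: 31.36/71.844 = 0.43650 mol → 0.43650 mol Fe, 0.43650 mol O.
Al2O3: 22.02/101.961 = 0.21596 mol → 0.43192 mol Al, 0.64788 mol O.
SiO2: 38.28/60.083 = 0.63712 mol → 0.63712 mol Si, 1.27424 mol O.
Total oxygen = 2.56580 mol. Normalization factor = 12/2.56580 = 4.67690.
Si per 12 O = 0.63712 × 4.67690 = 2.980.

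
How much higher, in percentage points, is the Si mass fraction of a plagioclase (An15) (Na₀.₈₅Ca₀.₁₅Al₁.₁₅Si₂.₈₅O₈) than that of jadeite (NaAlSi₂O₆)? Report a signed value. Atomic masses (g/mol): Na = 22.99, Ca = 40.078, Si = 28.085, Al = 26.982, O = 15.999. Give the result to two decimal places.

2.46 percentage points

Si in Na₀.₈₅Ca₀.₁₅Al₁.₁₅Si₂.₈₅O₈: molar mass 264.617 g/mol; 2.85×28.085 = 80.042 g → 30.25 wt%.
Si in NaAlSi₂O₆: molar mass 202.136 g/mol; 2×28.085 = 56.170 g → 27.79 wt%.
Difference = 30.25 − 27.79 = 2.46 percentage points.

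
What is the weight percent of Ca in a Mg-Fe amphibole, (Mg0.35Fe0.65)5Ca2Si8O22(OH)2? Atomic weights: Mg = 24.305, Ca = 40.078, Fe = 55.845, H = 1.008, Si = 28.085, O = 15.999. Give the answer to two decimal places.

M((Mg0.35Fe0.65)5Ca2Si8O22(OH)2) = 914.858 g/mol.
Ca contributes 2 × 40.078 = 80.156 g per mole.
80.156/914.858 = 0.0876 → 8.76%.

8.76 weight percent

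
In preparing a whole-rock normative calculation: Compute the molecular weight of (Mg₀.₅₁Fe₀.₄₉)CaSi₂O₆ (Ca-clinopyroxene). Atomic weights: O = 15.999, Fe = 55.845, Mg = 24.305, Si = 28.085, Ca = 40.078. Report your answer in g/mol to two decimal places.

M = 0.51×24.305 + 0.49×55.845 + 1×40.078 + 2×28.085 + 6×15.999

232.00 g/mol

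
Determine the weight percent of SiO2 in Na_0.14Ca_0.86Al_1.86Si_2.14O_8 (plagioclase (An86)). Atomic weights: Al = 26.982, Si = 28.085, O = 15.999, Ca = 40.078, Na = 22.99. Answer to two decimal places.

Molar mass of Na_0.14Ca_0.86Al_1.86Si_2.14O_8 = 0.14×22.99 + 0.86×40.078 + 1.86×26.982 + 2.14×28.085 + 8×15.999 = 275.966 g/mol.
Each formula unit contains 2.14 Si, equivalent to 2.14/1 = 2.1400 mol SiO2.
M(SiO2) = 1×28.085 + 2×15.999 = 60.083 g/mol.
Mass of SiO2 per formula unit = 2.1400 × 60.083 = 128.578 g.
SiO2 wt% = 128.578 / 275.966 × 100 = 46.59%.

46.59 wt%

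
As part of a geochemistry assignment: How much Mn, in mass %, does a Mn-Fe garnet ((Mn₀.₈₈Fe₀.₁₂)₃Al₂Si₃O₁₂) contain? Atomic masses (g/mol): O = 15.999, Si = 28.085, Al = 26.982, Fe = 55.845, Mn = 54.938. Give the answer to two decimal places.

29.28 mass %

Formula mass = 2.64*54.938 + 0.36*55.845 + 2*26.982 + 3*28.085 + 12*15.999 = 495.348 g/mol, of which 145.036 g is Mn.
So Mn makes up 145.036/495.348 = 0.2928 of the mass, i.e. 29.28%.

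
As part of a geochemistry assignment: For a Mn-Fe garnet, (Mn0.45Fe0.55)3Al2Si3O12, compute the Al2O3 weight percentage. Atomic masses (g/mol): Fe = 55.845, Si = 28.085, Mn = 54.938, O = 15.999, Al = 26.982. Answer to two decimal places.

M((Mn0.45Fe0.55)3Al2Si3O12) = 496.518 g/mol; M(Al2O3) = 101.961 g/mol.
Moles Al2O3 per formula unit = 2 Al ÷ 2 = 1.0000.
Al2O3 fraction = (1.0000 × 101.961) / 496.518 = 101.961/496.518 = 0.2054.

20.54 wt%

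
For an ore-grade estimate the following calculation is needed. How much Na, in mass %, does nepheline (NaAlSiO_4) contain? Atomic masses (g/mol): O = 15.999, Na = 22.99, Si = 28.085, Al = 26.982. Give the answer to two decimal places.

16.18 mass %

M(NaAlSiO_4) = 142.053 g/mol.
Na contributes 1 × 22.99 = 22.990 g per mole.
22.990/142.053 = 0.1618 → 16.18%.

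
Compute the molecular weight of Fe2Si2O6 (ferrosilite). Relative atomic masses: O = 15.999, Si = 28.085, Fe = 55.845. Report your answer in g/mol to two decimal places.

Fe: 2 × 55.845 = 111.6900
Si: 2 × 28.085 = 56.1700
O: 6 × 15.999 = 95.9940
Summing the contributions gives the formula mass.

263.85 g/mol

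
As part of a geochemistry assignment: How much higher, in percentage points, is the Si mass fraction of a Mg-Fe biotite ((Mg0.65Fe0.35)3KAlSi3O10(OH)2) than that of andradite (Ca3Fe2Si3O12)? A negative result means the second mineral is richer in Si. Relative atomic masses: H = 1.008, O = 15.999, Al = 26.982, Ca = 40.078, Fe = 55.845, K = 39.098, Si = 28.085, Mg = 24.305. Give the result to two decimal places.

2.13 percentage points

Si in (Mg0.65Fe0.35)3KAlSi3O10(OH)2: molar mass 450.371 g/mol; 3×28.085 = 84.255 g → 18.71 wt%.
Si in Ca3Fe2Si3O12: molar mass 508.167 g/mol; 3×28.085 = 84.255 g → 16.58 wt%.
Difference = 18.71 − 16.58 = 2.13 percentage points.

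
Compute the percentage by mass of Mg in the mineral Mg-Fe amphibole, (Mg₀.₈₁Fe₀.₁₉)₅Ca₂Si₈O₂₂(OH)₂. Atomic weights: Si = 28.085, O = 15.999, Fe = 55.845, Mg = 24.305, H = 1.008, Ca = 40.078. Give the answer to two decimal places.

11.69 weight percent

Molar mass of (Mg₀.₈₁Fe₀.₁₉)₅Ca₂Si₈O₂₂(OH)₂: 4.05·24.305 + 0.95·55.845 + 2·40.078 + 8·28.085 + 24·15.999 + 2·1.008 = 842.316 g/mol.
Mass of Mg per formula unit: 4.05 × 24.305 = 98.435 g.
Weight fraction Mg = 98.435 / 842.316 = 0.1169.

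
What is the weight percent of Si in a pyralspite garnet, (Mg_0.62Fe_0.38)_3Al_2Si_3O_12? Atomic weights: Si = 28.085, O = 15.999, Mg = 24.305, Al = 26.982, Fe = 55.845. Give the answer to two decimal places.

19.19 weight percent

Molar mass of (Mg_0.62Fe_0.38)_3Al_2Si_3O_12: 1.86*24.305 + 1.14*55.845 + 2*26.982 + 3*28.085 + 12*15.999 = 439.078 g/mol.
Mass of Si per formula unit: 3 × 28.085 = 84.255 g.
Weight fraction Si = 84.255 / 439.078 = 0.1919.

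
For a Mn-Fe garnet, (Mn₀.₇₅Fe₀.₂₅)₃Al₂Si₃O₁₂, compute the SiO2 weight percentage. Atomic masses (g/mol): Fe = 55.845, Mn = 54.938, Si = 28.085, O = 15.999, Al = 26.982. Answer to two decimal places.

36.36 wt%

Formula mass = 495.701 g/mol.
3 Si → 3.0000 mol SiO2 per formula unit; M(SiO2) = 60.083, so SiO2 mass = 180.249 g.
180.249/495.701 × 100 = 36.36 wt%.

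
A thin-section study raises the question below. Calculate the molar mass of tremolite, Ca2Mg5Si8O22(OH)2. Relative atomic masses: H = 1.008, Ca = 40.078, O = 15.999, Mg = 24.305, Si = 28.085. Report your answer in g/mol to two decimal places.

812.35 g/mol

The formula mass is the sum 2(40.078) + 5(24.305) + 8(28.085) + 24(15.999) + 2(1.008).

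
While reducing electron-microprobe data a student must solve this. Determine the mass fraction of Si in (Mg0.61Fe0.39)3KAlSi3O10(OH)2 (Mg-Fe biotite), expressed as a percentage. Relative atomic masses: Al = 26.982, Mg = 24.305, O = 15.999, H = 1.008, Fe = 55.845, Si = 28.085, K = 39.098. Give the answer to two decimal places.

Molar mass of (Mg0.61Fe0.39)3KAlSi3O10(OH)2: 1.83·24.305 + 1.17·55.845 + 1·39.098 + 1·26.982 + 3·28.085 + 12·15.999 + 2·1.008 = 454.156 g/mol.
Mass of Si per formula unit: 3 × 28.085 = 84.255 g.
Weight fraction Si = 84.255 / 454.156 = 0.1855.

18.55 mass %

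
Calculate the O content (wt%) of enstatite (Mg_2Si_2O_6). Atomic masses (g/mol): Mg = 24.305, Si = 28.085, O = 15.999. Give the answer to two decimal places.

Molar mass of Mg_2Si_2O_6: 2*24.305 + 2*28.085 + 6*15.999 = 200.774 g/mol.
Mass of O per formula unit: 6 × 15.999 = 95.994 g.
Weight fraction O = 95.994 / 200.774 = 0.4781.

47.81 wt%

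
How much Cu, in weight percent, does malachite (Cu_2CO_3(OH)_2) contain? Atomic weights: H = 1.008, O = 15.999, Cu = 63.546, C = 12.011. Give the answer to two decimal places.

M(Cu_2CO_3(OH)_2) = 221.114 g/mol.
Cu contributes 2 × 63.546 = 127.092 g per mole.
127.092/221.114 = 0.5748 → 57.48%.

57.48 weight percent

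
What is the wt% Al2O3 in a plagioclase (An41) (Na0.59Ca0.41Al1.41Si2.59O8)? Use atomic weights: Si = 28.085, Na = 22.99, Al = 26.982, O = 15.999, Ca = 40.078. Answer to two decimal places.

Formula mass = 268.773 g/mol.
1.41 Al → 0.7050 mol Al2O3 per formula unit; M(Al2O3) = 101.961, so Al2O3 mass = 71.883 g.
71.883/268.773 × 100 = 26.74 wt%.

26.74 wt%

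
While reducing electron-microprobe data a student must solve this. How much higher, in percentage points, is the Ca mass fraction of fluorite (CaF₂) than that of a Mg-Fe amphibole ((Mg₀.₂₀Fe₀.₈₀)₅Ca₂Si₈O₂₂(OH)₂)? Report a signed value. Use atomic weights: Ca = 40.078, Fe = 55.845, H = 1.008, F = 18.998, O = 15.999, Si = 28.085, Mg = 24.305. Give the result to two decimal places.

42.79 percentage points

Ca in CaF₂: molar mass 78.074 g/mol; 1×40.078 = 40.078 g → 51.33 wt%.
Ca in (Mg₀.₂₀Fe₀.₈₀)₅Ca₂Si₈O₂₂(OH)₂: molar mass 938.513 g/mol; 2×40.078 = 80.156 g → 8.54 wt%.
Difference = 51.33 − 8.54 = 42.79 percentage points.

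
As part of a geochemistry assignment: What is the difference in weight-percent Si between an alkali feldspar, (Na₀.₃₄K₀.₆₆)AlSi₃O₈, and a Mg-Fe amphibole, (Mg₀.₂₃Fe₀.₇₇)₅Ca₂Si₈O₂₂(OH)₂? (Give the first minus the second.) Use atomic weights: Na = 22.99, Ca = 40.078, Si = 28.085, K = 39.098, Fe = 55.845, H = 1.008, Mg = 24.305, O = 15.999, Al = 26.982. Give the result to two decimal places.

M((Na₀.₃₄K₀.₆₆)AlSi₃O₈) = 272.850 g/mol, so wt% Si = 84.255/272.850 × 100 = 30.88%.
M((Mg₀.₂₃Fe₀.₇₇)₅Ca₂Si₈O₂₂(OH)₂) = 933.782 g/mol, so wt% Si = 224.680/933.782 × 100 = 24.06%.
30.88 − 24.06 = 6.82 pp.

6.82 percentage points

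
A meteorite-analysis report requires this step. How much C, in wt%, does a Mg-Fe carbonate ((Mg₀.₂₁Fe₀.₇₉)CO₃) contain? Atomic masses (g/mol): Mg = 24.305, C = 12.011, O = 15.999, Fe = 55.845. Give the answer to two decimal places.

11.00 wt%

Formula mass = 0.21×24.305 + 0.79×55.845 + 1×12.011 + 3×15.999 = 109.230 g/mol, of which 12.011 g is C.
So C makes up 12.011/109.230 = 0.1100 of the mass, i.e. 11.00%.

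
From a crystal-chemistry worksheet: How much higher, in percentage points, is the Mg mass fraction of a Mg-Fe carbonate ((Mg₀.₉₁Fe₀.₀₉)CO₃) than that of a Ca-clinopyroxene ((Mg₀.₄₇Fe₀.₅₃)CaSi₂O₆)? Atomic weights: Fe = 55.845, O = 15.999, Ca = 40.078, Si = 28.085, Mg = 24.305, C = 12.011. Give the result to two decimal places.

20.48 percentage points

Mg in (Mg₀.₉₁Fe₀.₀₉)CO₃: molar mass 87.152 g/mol; 0.91×24.305 = 22.118 g → 25.38 wt%.
Mg in (Mg₀.₄₇Fe₀.₅₃)CaSi₂O₆: molar mass 233.263 g/mol; 0.47×24.305 = 11.423 g → 4.90 wt%.
Difference = 25.38 − 4.90 = 20.48 percentage points.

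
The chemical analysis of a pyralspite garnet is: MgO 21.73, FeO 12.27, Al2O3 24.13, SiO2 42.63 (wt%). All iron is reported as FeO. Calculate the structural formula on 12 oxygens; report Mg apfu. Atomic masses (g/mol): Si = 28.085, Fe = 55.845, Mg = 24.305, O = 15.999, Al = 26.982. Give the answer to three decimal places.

21.73 wt% MgO ÷ 40.304 g/mol = 0.53915 mol, giving 0.53915 Mg and 0.53915 O.
12.27 wt% FeO ÷ 71.844 g/mol = 0.17079 mol, giving 0.17079 Fe and 0.17079 O.
24.13 wt% Al2O3 ÷ 101.961 g/mol = 0.23666 mol, giving 0.47332 Al and 0.70998 O.
42.63 wt% SiO2 ÷ 60.083 g/mol = 0.70952 mol, giving 0.70952 Si and 1.41904 O.
Oxygen sums to 2.83896; scaling by 12/2.83896 = 4.22690 puts the formula on 12 O.
Mg: 0.53915 × 4.22690 = 2.279 atoms per formula unit.

2.279 Mg apfu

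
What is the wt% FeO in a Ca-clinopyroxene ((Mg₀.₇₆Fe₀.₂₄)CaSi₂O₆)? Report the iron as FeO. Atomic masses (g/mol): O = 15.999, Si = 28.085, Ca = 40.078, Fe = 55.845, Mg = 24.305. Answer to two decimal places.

7.69 wt%

M((Mg₀.₇₆Fe₀.₂₄)CaSi₂O₆) = 224.117 g/mol; M(FeO) = 71.844 g/mol.
Moles FeO per formula unit = 0.24 Fe ÷ 1 = 0.2400.
FeO fraction = (0.2400 × 71.844) / 224.117 = 17.243/224.117 = 0.0769.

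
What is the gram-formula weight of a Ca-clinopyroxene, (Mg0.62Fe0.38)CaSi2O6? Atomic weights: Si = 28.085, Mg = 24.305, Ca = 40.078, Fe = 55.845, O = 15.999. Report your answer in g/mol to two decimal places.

Mg: 0.62 × 24.305 = 15.0691
Fe: 0.38 × 55.845 = 21.2211
Ca: 1 × 40.078 = 40.0780
Si: 2 × 28.085 = 56.1700
O: 6 × 15.999 = 95.9940
Summing the contributions gives the formula mass.

228.53 g/mol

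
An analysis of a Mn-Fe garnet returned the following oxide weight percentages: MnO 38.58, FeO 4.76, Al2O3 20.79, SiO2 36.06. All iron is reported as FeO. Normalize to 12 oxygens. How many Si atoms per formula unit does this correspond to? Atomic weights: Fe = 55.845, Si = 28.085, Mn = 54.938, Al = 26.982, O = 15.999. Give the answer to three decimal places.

2.973 Si apfu

38.58 wt% MnO ÷ 70.937 g/mol = 0.54386 mol, giving 0.54386 Mn and 0.54386 O.
4.76 wt% FeO ÷ 71.844 g/mol = 0.06625 mol, giving 0.06625 Fe and 0.06625 O.
20.79 wt% Al2O3 ÷ 101.961 g/mol = 0.20390 mol, giving 0.40780 Al and 0.61170 O.
36.06 wt% SiO2 ÷ 60.083 g/mol = 0.60017 mol, giving 0.60017 Si and 1.20034 O.
Oxygen sums to 2.42215; scaling by 12/2.42215 = 4.95428 puts the formula on 12 O.
Si: 0.60017 × 4.95428 = 2.973 atoms per formula unit.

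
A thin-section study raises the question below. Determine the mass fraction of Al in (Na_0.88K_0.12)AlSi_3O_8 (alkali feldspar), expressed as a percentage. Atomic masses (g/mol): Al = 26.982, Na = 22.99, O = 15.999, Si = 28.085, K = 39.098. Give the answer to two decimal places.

Formula mass = 0.88×22.99 + 0.12×39.098 + 1×26.982 + 3×28.085 + 8×15.999 = 264.152 g/mol, of which 26.982 g is Al.
So Al makes up 26.982/264.152 = 0.1021 of the mass, i.e. 10.21%.

10.21 wt%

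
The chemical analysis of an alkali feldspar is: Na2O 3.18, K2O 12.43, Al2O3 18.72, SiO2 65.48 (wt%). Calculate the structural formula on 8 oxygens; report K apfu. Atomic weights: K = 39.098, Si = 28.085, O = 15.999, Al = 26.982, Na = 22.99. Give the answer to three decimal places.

Na2O (M=61.979): mol = 0.05131; Na = 0.10262, O = 0.05131.
K2O (M=94.195): mol = 0.13196; K = 0.26392, O = 0.13196.
Al2O3 (M=101.961): mol = 0.18360; Al = 0.36720, O = 0.55080.
SiO2 (M=60.083): mol = 1.08983; Si = 1.08983, O = 2.17966.
ΣO = 2.91373; factor = 8/ΣO = 2.74562.
K apfu = 0.26392 × 2.74562 = 0.725.

0.725 K apfu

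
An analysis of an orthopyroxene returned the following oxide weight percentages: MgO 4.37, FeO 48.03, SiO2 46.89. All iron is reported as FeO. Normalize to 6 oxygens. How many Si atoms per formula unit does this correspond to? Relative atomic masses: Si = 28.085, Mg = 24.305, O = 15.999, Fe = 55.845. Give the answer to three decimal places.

2.003 Si apfu

4.37 wt% MgO ÷ 40.304 g/mol = 0.10843 mol, giving 0.10843 Mg and 0.10843 O.
48.03 wt% FeO ÷ 71.844 g/mol = 0.66853 mol, giving 0.66853 Fe and 0.66853 O.
46.89 wt% SiO2 ÷ 60.083 g/mol = 0.78042 mol, giving 0.78042 Si and 1.56084 O.
Oxygen sums to 2.33780; scaling by 6/2.33780 = 2.56652 puts the formula on 6 O.
Si: 0.78042 × 2.56652 = 2.003 atoms per formula unit.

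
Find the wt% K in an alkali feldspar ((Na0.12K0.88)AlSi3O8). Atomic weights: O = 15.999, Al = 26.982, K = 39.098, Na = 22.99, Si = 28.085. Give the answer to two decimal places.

Formula mass = 0.12×22.99 + 0.88×39.098 + 1×26.982 + 3×28.085 + 8×15.999 = 276.394 g/mol, of which 34.406 g is K.
So K makes up 34.406/276.394 = 0.1245 of the mass, i.e. 12.45%.

12.45 wt%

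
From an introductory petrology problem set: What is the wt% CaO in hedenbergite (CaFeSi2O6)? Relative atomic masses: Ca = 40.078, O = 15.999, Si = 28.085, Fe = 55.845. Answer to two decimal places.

Formula mass = 248.087 g/mol.
1 Ca → 1.0000 mol CaO per formula unit; M(CaO) = 56.077, so CaO mass = 56.077 g.
56.077/248.087 × 100 = 22.60 wt%.

22.60 wt%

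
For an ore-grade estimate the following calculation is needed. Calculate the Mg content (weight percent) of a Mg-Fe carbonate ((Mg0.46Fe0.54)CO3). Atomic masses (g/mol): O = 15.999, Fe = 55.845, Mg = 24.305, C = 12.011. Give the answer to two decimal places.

11.03 weight percent

Formula mass = 0.46*24.305 + 0.54*55.845 + 1*12.011 + 3*15.999 = 101.345 g/mol, of which 11.180 g is Mg.
So Mg makes up 11.180/101.345 = 0.1103 of the mass, i.e. 11.03%.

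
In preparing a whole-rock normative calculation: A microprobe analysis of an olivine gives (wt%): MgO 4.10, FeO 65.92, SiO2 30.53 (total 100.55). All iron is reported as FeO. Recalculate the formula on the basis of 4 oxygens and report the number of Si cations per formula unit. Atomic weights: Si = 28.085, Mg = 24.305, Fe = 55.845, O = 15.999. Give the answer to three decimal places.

4.10 wt% MgO ÷ 40.304 g/mol = 0.10173 mol, giving 0.10173 Mg and 0.10173 O.
65.92 wt% FeO ÷ 71.844 g/mol = 0.91754 mol, giving 0.91754 Fe and 0.91754 O.
30.53 wt% SiO2 ÷ 60.083 g/mol = 0.50813 mol, giving 0.50813 Si and 1.01626 O.
Oxygen sums to 2.03553; scaling by 4/2.03553 = 1.96509 puts the formula on 4 O.
Si: 0.50813 × 1.96509 = 0.999 atoms per formula unit.

0.999 Si apfu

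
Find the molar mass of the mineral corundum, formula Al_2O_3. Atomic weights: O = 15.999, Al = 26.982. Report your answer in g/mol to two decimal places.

Al: 2 × 26.982 = 53.9640
O: 3 × 15.999 = 47.9970
Summing the contributions gives the formula mass.

101.96 g/mol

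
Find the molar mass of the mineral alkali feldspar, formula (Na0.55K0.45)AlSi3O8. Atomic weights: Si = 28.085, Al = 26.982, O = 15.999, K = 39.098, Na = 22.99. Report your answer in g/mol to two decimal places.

The formula mass is the sum 0.55·22.99 + 0.45·39.098 + 1·26.982 + 3·28.085 + 8·15.999.

269.47 g/mol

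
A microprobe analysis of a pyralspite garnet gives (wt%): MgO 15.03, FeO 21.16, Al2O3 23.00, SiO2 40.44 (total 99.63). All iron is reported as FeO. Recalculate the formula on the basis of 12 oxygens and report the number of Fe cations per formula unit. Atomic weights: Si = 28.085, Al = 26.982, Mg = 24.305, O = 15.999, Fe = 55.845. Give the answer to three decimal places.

1.314 Fe apfu

15.03 wt% MgO ÷ 40.304 g/mol = 0.37292 mol, giving 0.37292 Mg and 0.37292 O.
21.16 wt% FeO ÷ 71.844 g/mol = 0.29453 mol, giving 0.29453 Fe and 0.29453 O.
23.00 wt% Al2O3 ÷ 101.961 g/mol = 0.22558 mol, giving 0.45116 Al and 0.67674 O.
40.44 wt% SiO2 ÷ 60.083 g/mol = 0.67307 mol, giving 0.67307 Si and 1.34614 O.
Oxygen sums to 2.69033; scaling by 12/2.69033 = 4.46042 puts the formula on 12 O.
Fe: 0.29453 × 4.46042 = 1.314 atoms per formula unit.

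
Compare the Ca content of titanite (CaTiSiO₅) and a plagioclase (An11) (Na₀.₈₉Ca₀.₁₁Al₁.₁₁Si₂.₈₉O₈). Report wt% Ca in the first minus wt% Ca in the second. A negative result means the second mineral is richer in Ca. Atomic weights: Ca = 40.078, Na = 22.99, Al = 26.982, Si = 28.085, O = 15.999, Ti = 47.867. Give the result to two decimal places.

18.78 percentage points

M(CaTiSiO₅) = 196.025 g/mol, so wt% Ca = 40.078/196.025 × 100 = 20.45%.
M(Na₀.₈₉Ca₀.₁₁Al₁.₁₁Si₂.₈₉O₈) = 263.977 g/mol, so wt% Ca = 4.409/263.977 × 100 = 1.67%.
20.45 − 1.67 = 18.78 pp.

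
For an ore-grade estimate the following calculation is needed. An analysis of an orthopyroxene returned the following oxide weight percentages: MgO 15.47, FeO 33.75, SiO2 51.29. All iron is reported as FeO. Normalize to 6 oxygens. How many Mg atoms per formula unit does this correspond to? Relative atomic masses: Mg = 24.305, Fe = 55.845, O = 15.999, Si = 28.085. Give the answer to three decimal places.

MgO (M=40.304): mol = 0.38383; Mg = 0.38383, O = 0.38383.
FeO (M=71.844): mol = 0.46977; Fe = 0.46977, O = 0.46977.
SiO2 (M=60.083): mol = 0.85365; Si = 0.85365, O = 1.70730.
ΣO = 2.56090; factor = 6/ΣO = 2.34293.
Mg apfu = 0.38383 × 2.34293 = 0.899.

0.899 Mg apfu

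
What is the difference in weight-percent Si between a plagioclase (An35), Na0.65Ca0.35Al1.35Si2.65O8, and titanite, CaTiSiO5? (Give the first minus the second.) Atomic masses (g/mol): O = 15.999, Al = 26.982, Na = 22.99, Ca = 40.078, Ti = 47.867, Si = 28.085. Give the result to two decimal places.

13.46 percentage points

M(Na0.65Ca0.35Al1.35Si2.65O8) = 267.814 g/mol, so wt% Si = 74.425/267.814 × 100 = 27.79%.
M(CaTiSiO5) = 196.025 g/mol, so wt% Si = 28.085/196.025 × 100 = 14.33%.
27.79 − 14.33 = 13.46 pp.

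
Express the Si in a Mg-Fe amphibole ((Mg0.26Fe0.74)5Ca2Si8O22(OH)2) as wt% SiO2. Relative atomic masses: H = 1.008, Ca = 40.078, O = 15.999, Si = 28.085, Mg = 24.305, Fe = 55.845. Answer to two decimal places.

51.74 wt%

Formula mass = 929.051 g/mol.
8 Si → 8.0000 mol SiO2 per formula unit; M(SiO2) = 60.083, so SiO2 mass = 480.664 g.
480.664/929.051 × 100 = 51.74 wt%.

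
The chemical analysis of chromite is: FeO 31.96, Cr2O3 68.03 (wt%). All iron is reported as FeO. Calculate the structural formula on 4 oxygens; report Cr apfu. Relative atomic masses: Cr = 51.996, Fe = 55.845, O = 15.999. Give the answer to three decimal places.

2.003 Cr apfu

31.96 wt% FeO ÷ 71.844 g/mol = 0.44485 mol, giving 0.44485 Fe and 0.44485 O.
68.03 wt% Cr2O3 ÷ 151.989 g/mol = 0.44760 mol, giving 0.89520 Cr and 1.34280 O.
Oxygen sums to 1.78765; scaling by 4/1.78765 = 2.23757 puts the formula on 4 O.
Cr: 0.89520 × 2.23757 = 2.003 atoms per formula unit.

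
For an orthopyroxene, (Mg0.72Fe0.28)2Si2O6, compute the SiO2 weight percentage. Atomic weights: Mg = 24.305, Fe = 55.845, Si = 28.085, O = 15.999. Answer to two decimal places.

M((Mg0.72Fe0.28)2Si2O6) = 218.436 g/mol; M(SiO2) = 60.083 g/mol.
Moles SiO2 per formula unit = 2 Si ÷ 1 = 2.0000.
SiO2 fraction = (2.0000 × 60.083) / 218.436 = 120.166/218.436 = 0.5501.

55.01 wt%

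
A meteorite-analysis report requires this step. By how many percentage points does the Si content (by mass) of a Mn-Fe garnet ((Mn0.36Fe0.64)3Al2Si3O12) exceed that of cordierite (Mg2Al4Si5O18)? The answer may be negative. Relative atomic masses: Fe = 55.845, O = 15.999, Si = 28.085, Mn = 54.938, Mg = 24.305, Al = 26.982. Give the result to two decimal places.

-7.05 percentage points

M((Mn0.36Fe0.64)3Al2Si3O12) = 496.762 g/mol, so wt% Si = 84.255/496.762 × 100 = 16.96%.
M(Mg2Al4Si5O18) = 584.945 g/mol, so wt% Si = 140.425/584.945 × 100 = 24.01%.
16.96 − 24.01 = -7.05 pp.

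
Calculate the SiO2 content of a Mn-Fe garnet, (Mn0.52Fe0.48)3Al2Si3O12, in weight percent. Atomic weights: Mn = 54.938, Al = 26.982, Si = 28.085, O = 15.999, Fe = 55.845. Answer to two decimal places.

Formula mass = 496.327 g/mol.
3 Si → 3.0000 mol SiO2 per formula unit; M(SiO2) = 60.083, so SiO2 mass = 180.249 g.
180.249/496.327 × 100 = 36.32 wt%.

36.32 wt%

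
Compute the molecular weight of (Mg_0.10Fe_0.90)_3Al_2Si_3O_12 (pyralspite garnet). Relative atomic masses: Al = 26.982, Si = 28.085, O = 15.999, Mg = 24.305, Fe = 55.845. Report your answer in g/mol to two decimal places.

Mg: 0.30 × 24.305 = 7.2915
Fe: 2.70 × 55.845 = 150.7815
Al: 2 × 26.982 = 53.9640
Si: 3 × 28.085 = 84.2550
O: 12 × 15.999 = 191.9880
Summing the contributions gives the formula mass.

488.28 g/mol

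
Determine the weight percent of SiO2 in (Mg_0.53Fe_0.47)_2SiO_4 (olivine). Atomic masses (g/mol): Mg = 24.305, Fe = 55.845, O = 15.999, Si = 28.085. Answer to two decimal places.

35.27 wt%

Formula mass = 170.339 g/mol.
1 Si → 1.0000 mol SiO2 per formula unit; M(SiO2) = 60.083, so SiO2 mass = 60.083 g.
60.083/170.339 × 100 = 35.27 wt%.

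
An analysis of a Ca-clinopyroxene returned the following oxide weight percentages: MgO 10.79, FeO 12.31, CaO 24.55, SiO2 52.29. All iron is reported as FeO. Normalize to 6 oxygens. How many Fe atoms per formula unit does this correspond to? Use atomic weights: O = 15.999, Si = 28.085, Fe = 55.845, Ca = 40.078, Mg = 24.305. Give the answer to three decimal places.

0.393 Fe apfu

MgO: 10.79/40.304 = 0.26772 mol → 0.26772 mol Mg, 0.26772 mol O.
FeO: 12.31/71.844 = 0.17134 mol → 0.17134 mol Fe, 0.17134 mol O.
CaO: 24.55/56.077 = 0.43779 mol → 0.43779 mol Ca, 0.43779 mol O.
SiO2: 52.29/60.083 = 0.87030 mol → 0.87030 mol Si, 1.74060 mol O.
Total oxygen = 2.61745 mol. Normalization factor = 6/2.61745 = 2.29231.
Fe per 6 O = 0.17134 × 2.29231 = 0.393.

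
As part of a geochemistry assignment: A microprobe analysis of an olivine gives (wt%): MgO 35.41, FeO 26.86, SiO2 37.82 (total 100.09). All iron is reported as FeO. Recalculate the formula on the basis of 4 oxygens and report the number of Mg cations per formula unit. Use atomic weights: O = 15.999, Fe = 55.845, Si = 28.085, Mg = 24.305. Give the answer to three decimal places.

1.399 Mg apfu

35.41 wt% MgO ÷ 40.304 g/mol = 0.87857 mol, giving 0.87857 Mg and 0.87857 O.
26.86 wt% FeO ÷ 71.844 g/mol = 0.37387 mol, giving 0.37387 Fe and 0.37387 O.
37.82 wt% SiO2 ÷ 60.083 g/mol = 0.62946 mol, giving 0.62946 Si and 1.25892 O.
Oxygen sums to 2.51136; scaling by 4/2.51136 = 1.59276 puts the formula on 4 O.
Mg: 0.87857 × 1.59276 = 1.399 atoms per formula unit.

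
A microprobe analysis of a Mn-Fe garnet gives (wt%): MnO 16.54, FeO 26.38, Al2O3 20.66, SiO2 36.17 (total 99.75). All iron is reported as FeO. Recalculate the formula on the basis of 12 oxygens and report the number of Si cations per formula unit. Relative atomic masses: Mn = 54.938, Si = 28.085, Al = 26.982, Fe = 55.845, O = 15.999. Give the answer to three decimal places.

MnO: 16.54/70.937 = 0.23316 mol → 0.23316 mol Mn, 0.23316 mol O.
FeO: 26.38/71.844 = 0.36718 mol → 0.36718 mol Fe, 0.36718 mol O.
Al2O3: 20.66/101.961 = 0.20263 mol → 0.40526 mol Al, 0.60789 mol O.
SiO2: 36.17/60.083 = 0.60200 mol → 0.60200 mol Si, 1.20400 mol O.
Total oxygen = 2.41223 mol. Normalization factor = 12/2.41223 = 4.97465.
Si per 12 O = 0.60200 × 4.97465 = 2.995.

2.995 Si apfu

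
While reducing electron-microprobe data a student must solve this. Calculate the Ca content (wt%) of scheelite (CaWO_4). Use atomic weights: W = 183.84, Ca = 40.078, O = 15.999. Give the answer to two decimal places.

13.92 wt%

Molar mass of CaWO_4: 1·40.078 + 1·183.84 + 4·15.999 = 287.914 g/mol.
Mass of Ca per formula unit: 1 × 40.078 = 40.078 g.
Weight fraction Ca = 40.078 / 287.914 = 0.1392.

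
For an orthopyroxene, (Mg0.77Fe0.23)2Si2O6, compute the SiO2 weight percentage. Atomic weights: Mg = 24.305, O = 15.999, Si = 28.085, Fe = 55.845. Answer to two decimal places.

Molar mass of (Mg0.77Fe0.23)2Si2O6 = 1.54·24.305 + 0.46·55.845 + 2·28.085 + 6·15.999 = 215.282 g/mol.
Each formula unit contains 2 Si, equivalent to 2/1 = 2.0000 mol SiO2.
M(SiO2) = 1×28.085 + 2×15.999 = 60.083 g/mol.
Mass of SiO2 per formula unit = 2.0000 × 60.083 = 120.166 g.
SiO2 wt% = 120.166 / 215.282 × 100 = 55.82%.

55.82 wt%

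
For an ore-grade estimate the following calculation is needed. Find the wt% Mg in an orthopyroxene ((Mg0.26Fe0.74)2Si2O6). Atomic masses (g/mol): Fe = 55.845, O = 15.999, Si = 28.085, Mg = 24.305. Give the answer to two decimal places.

5.11 weight percent

Molar mass of (Mg0.26Fe0.74)2Si2O6: 0.52×24.305 + 1.48×55.845 + 2×28.085 + 6×15.999 = 247.453 g/mol.
Mass of Mg per formula unit: 0.52 × 24.305 = 12.639 g.
Weight fraction Mg = 12.639 / 247.453 = 0.0511.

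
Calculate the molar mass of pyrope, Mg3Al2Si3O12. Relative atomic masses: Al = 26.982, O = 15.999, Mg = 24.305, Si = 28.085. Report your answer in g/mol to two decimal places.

403.12 g/mol

Mg: 3 × 24.305 = 72.9150
Al: 2 × 26.982 = 53.9640
Si: 3 × 28.085 = 84.2550
O: 12 × 15.999 = 191.9880
Summing the contributions gives the formula mass.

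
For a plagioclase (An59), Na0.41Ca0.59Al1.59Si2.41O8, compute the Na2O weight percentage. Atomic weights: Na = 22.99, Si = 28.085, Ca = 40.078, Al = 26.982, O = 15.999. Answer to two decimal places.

Molar mass of Na0.41Ca0.59Al1.59Si2.41O8 = 0.41×22.99 + 0.59×40.078 + 1.59×26.982 + 2.41×28.085 + 8×15.999 = 271.650 g/mol.
Each formula unit contains 0.41 Na, equivalent to 0.41/2 = 0.2050 mol Na2O.
M(Na2O) = 2×22.99 + 1×15.999 = 61.979 g/mol.
Mass of Na2O per formula unit = 0.2050 × 61.979 = 12.706 g.
Na2O wt% = 12.706 / 271.650 × 100 = 4.68%.

4.68 wt%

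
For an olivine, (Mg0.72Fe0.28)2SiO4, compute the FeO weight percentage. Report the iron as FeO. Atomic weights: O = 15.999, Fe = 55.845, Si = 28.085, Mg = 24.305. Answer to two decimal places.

25.41 wt%

M((Mg0.72Fe0.28)2SiO4) = 158.353 g/mol; M(FeO) = 71.844 g/mol.
Moles FeO per formula unit = 0.56 Fe ÷ 1 = 0.5600.
FeO fraction = (0.5600 × 71.844) / 158.353 = 40.233/158.353 = 0.2541.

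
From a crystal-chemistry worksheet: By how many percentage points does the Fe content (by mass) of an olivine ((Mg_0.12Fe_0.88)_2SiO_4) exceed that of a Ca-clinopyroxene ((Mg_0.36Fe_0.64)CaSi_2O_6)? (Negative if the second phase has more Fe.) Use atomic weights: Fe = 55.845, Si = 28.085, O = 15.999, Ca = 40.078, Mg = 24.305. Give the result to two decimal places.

First mineral: 98.287 g Fe in 196.201 g formula = 50.10 wt% Fe.
Second mineral: 35.741 g Fe in 236.733 g formula = 15.10 wt% Fe.
50.10% − 15.10% gives a difference of 35.00 percentage points.

35.00 percentage points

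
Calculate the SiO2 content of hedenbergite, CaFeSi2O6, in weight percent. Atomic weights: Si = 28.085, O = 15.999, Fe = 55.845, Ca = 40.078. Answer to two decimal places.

48.44 wt%

M(CaFeSi2O6) = 248.087 g/mol; M(SiO2) = 60.083 g/mol.
Moles SiO2 per formula unit = 2 Si ÷ 1 = 2.0000.
SiO2 fraction = (2.0000 × 60.083) / 248.087 = 120.166/248.087 = 0.4844.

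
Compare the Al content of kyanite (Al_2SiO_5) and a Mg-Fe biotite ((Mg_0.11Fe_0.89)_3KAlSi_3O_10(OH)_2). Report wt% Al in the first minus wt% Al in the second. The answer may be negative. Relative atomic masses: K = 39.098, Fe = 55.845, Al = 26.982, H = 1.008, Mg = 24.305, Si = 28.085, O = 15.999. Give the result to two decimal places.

27.92 percentage points

First mineral: 53.964 g Al in 162.044 g formula = 33.30 wt% Al.
Second mineral: 26.982 g Al in 501.466 g formula = 5.38 wt% Al.
33.30% − 5.38% gives a difference of 27.92 percentage points.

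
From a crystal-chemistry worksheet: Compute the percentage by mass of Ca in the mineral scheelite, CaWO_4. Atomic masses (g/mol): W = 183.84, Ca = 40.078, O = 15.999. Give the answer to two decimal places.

13.92 wt%

M(CaWO_4) = 287.914 g/mol.
Ca contributes 1 × 40.078 = 40.078 g per mole.
40.078/287.914 = 0.1392 → 13.92%.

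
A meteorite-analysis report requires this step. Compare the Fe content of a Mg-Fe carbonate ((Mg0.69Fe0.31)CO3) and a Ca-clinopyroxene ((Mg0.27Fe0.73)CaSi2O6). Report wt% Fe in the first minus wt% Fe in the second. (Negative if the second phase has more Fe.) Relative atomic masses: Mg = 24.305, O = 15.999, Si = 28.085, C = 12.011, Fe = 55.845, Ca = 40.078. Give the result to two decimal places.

1.38 percentage points

Fe in (Mg0.69Fe0.31)CO3: molar mass 94.090 g/mol; 0.31×55.845 = 17.312 g → 18.40 wt%.
Fe in (Mg0.27Fe0.73)CaSi2O6: molar mass 239.571 g/mol; 0.73×55.845 = 40.767 g → 17.02 wt%.
Difference = 18.40 − 17.02 = 1.38 percentage points.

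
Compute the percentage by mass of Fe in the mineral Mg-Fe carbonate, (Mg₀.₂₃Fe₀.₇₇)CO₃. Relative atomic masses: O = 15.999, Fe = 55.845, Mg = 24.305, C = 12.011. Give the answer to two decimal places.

39.60 weight percent

M((Mg₀.₂₃Fe₀.₇₇)CO₃) = 108.599 g/mol.
Fe contributes 0.77 × 55.845 = 43.001 g per mole.
43.001/108.599 = 0.3960 → 39.60%.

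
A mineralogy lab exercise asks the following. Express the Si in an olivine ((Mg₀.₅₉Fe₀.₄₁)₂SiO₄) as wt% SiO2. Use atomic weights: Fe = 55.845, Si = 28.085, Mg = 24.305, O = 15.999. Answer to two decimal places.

Formula mass = 166.554 g/mol.
1 Si → 1.0000 mol SiO2 per formula unit; M(SiO2) = 60.083, so SiO2 mass = 60.083 g.
60.083/166.554 × 100 = 36.07 wt%.

36.07 wt%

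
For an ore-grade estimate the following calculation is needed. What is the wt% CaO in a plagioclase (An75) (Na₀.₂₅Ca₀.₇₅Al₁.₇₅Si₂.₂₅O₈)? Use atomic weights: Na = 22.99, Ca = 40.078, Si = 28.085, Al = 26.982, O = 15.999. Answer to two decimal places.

Molar mass of Na₀.₂₅Ca₀.₇₅Al₁.₇₅Si₂.₂₅O₈ = 0.25·22.99 + 0.75·40.078 + 1.75·26.982 + 2.25·28.085 + 8·15.999 = 274.208 g/mol.
Each formula unit contains 0.75 Ca, equivalent to 0.75/1 = 0.7500 mol CaO.
M(CaO) = 1×40.078 + 1×15.999 = 56.077 g/mol.
Mass of CaO per formula unit = 0.7500 × 56.077 = 42.058 g.
CaO wt% = 42.058 / 274.208 × 100 = 15.34%.

15.34 wt%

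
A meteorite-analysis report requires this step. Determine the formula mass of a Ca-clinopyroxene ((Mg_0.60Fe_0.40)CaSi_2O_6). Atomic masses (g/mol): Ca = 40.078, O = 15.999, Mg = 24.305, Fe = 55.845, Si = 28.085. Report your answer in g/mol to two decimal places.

The formula mass is the sum 0.60(24.305) + 0.40(55.845) + 1(40.078) + 2(28.085) + 6(15.999).

229.16 g/mol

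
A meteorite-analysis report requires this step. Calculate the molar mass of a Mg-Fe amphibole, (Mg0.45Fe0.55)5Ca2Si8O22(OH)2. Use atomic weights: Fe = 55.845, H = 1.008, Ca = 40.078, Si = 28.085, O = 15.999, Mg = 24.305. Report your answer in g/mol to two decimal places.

899.09 g/mol

The formula mass is the sum 2.25(24.305) + 2.75(55.845) + 2(40.078) + 8(28.085) + 24(15.999) + 2(1.008).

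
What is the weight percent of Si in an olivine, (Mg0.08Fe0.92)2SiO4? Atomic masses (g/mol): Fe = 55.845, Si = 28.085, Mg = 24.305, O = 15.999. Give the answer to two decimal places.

Formula mass = 0.16·24.305 + 1.84·55.845 + 1·28.085 + 4·15.999 = 198.725 g/mol, of which 28.085 g is Si.
So Si makes up 28.085/198.725 = 0.1413 of the mass, i.e. 14.13%.

14.13 weight percent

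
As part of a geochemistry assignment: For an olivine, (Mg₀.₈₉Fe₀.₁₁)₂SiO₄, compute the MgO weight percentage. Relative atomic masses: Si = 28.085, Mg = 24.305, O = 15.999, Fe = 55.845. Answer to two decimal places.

Molar mass of (Mg₀.₈₉Fe₀.₁₁)₂SiO₄ = 1.78·24.305 + 0.22·55.845 + 1·28.085 + 4·15.999 = 147.630 g/mol.
Each formula unit contains 1.78 Mg, equivalent to 1.78/1 = 1.7800 mol MgO.
M(MgO) = 1×24.305 + 1×15.999 = 40.304 g/mol.
Mass of MgO per formula unit = 1.7800 × 40.304 = 71.741 g.
MgO wt% = 71.741 / 147.630 × 100 = 48.60%.

48.60 wt%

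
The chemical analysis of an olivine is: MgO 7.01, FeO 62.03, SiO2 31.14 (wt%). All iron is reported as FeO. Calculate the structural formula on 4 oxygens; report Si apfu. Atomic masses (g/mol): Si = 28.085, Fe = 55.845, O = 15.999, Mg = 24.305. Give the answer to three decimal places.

MgO: 7.01/40.304 = 0.17393 mol → 0.17393 mol Mg, 0.17393 mol O.
FeO: 62.03/71.844 = 0.86340 mol → 0.86340 mol Fe, 0.86340 mol O.
SiO2: 31.14/60.083 = 0.51828 mol → 0.51828 mol Si, 1.03656 mol O.
Total oxygen = 2.07389 mol. Normalization factor = 4/2.07389 = 1.92874.
Si per 4 O = 0.51828 × 1.92874 = 1.000.

1.000 Si apfu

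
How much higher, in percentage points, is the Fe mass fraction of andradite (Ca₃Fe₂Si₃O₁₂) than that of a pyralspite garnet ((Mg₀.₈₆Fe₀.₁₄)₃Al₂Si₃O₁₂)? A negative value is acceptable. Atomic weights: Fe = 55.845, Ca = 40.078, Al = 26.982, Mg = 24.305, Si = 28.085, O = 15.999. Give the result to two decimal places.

Fe in Ca₃Fe₂Si₃O₁₂: molar mass 508.167 g/mol; 2×55.845 = 111.690 g → 21.98 wt%.
Fe in (Mg₀.₈₆Fe₀.₁₄)₃Al₂Si₃O₁₂: molar mass 416.369 g/mol; 0.42×55.845 = 23.455 g → 5.63 wt%.
Difference = 21.98 − 5.63 = 16.35 percentage points.

16.35 percentage points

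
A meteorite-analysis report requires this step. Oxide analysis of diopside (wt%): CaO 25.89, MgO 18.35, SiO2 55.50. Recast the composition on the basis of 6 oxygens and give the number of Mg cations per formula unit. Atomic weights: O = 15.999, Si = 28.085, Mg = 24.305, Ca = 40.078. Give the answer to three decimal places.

0.988 Mg apfu

CaO (M=56.077): mol = 0.46169; Ca = 0.46169, O = 0.46169.
MgO (M=40.304): mol = 0.45529; Mg = 0.45529, O = 0.45529.
SiO2 (M=60.083): mol = 0.92372; Si = 0.92372, O = 1.84744.
ΣO = 2.76442; factor = 6/ΣO = 2.17044.
Mg apfu = 0.45529 × 2.17044 = 0.988.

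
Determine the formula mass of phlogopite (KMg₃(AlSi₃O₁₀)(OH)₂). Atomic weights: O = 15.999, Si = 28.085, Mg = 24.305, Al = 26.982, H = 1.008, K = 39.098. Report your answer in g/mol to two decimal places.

M = 1(39.098) + 3(24.305) + 1(26.982) + 3(28.085) + 12(15.999) + 2(1.008)

417.25 g/mol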